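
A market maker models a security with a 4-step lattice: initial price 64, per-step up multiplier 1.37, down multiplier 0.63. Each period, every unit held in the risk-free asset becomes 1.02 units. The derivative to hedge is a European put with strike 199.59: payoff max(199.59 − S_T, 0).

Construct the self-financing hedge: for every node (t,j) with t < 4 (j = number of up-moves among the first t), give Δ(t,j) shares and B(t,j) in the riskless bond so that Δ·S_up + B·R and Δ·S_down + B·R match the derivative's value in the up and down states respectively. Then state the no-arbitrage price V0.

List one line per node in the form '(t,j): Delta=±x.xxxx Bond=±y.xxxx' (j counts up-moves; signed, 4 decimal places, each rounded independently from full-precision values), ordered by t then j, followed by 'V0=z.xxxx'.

(0,0): Delta=-0.9247 Bond=181.4122
(1,0): Delta=-1.0000 Bond=188.0781
(1,1): Delta=-0.8936 Bond=182.3143
(2,0): Delta=-1.0000 Bond=191.8397
(2,1): Delta=-1.0000 Bond=191.8397
(2,2): Delta=-0.8496 Bond=180.6845
(3,0): Delta=-1.0000 Bond=195.6765
(3,1): Delta=-1.0000 Bond=195.6765
(3,2): Delta=-1.0000 Bond=195.6765
(3,3): Delta=-0.7876 Bond=174.0870
V0=122.2339

No-arbitrage ⇒ martingale measure with p* = (R−d)/(u−d) = 0.5270.
Terminal values V(4,·): V(4,0)=189.5081, V(4,1)=177.6659, V(4,2)=151.9137, V(4,3)=95.9130, V(4,4)=0.0000
  t=3,j=0: stock 16.0030 → up 21.9241 (V=177.6659), down 10.0819 (V=189.5081). Price 179.6735; hedge Δ=-1.0000, bond B=195.6765.
  t=3,j=1: stock 34.8002 → up 47.6763 (V=151.9137), down 21.9241 (V=177.6659). Price 160.8763; hedge Δ=-1.0000, bond B=195.6765.
  t=3,j=2: stock 75.6766 → up 103.6770 (V=95.9130), down 47.6763 (V=151.9137). Price 119.9999; hedge Δ=-1.0000, bond B=195.6765.
  t=3,j=3: stock 164.5666 → up 225.4562 (V=0.0000), down 103.6770 (V=95.9130). Price 44.4748; hedge Δ=-0.7876, bond B=174.0870.
  t=2,j=0: stock 25.4016 → up 34.8002 (V=160.8763), down 16.0030 (V=179.6735). Price 166.4381; hedge Δ=-1.0000, bond B=191.8397.
  t=2,j=1: stock 55.2384 → up 75.6766 (V=119.9999), down 34.8002 (V=160.8763). Price 136.6013; hedge Δ=-1.0000, bond B=191.8397.
  t=2,j=2: stock 120.1216 → up 164.5666 (V=44.4748), down 75.6766 (V=119.9999). Price 78.6236; hedge Δ=-0.8496, bond B=180.6845.
  t=1,j=0: stock 40.3200 → up 55.2384 (V=136.6013), down 25.4016 (V=166.4381). Price 147.7581; hedge Δ=-1.0000, bond B=188.0781.
  t=1,j=1: stock 87.6800 → up 120.1216 (V=78.6236), down 55.2384 (V=136.6013). Price 103.9662; hedge Δ=-0.8936, bond B=182.3143.
  t=0,j=0: stock 64.0000 → up 87.6800 (V=103.9662), down 40.3200 (V=147.7581). Price 122.2339; hedge Δ=-0.9247, bond B=181.4122.
Each (Δ,B) replicates both successor values, so the strategy is self-financing and V0 is arbitrage-free.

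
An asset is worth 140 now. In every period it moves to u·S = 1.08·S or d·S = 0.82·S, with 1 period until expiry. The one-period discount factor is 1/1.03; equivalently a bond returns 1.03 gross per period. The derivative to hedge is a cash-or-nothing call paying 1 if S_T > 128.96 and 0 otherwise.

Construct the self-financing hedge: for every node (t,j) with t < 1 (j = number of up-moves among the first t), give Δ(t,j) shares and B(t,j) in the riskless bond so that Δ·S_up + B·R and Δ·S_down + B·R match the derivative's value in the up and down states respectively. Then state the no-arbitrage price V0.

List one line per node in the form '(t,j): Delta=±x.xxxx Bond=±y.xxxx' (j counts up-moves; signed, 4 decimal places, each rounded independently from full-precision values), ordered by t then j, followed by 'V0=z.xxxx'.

The replicating-portfolio and risk-neutral prices coincide; use p* = (1.03−0.82)/(1.08−0.82) = 0.8077 for the latter.
Payoff layer (t=1): V(1,0)=0.0000, V(1,1)=1.0000
Node (0,0) S=140.0000: V=(p*·1.0000+(1−p*)·0.0000)/1.03=0.7842; Δ=(1.0000−0.0000)/(151.2000−114.8000)=0.0275; B=V−Δ·S=-3.0620
The time-0 hedge costs 0.7842, which is the no-arbitrage price.

(0,0): Delta=0.0275 Bond=-3.0620
V0=0.7842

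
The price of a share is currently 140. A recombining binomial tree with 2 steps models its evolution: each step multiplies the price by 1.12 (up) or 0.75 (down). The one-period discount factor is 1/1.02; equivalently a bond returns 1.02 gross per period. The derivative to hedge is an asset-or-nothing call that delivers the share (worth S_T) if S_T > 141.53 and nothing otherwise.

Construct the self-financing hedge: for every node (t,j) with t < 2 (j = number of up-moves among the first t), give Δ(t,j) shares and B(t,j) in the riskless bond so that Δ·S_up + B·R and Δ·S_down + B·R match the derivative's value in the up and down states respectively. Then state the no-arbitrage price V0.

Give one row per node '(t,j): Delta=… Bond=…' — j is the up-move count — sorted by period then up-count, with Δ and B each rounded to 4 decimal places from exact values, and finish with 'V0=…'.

(0,0): Delta=2.4255 Bond=-249.6809
(1,0): Delta=0.0000 Bond=0.0000
(1,1): Delta=3.0270 Bond=-348.9984
V0=89.8851

The replicating-portfolio and risk-neutral prices coincide; use p* = (1.02−0.75)/(1.12−0.75) = 0.7297 for the latter.
At expiry t=2: V(2,0)=0.0000, V(2,1)=0.0000, V(2,2)=175.6160
(1,0): S=105.0000. Δ = (V_up−V_dn)/(S_up−S_dn) = (0.0000−0.0000)/(117.6000−78.7500) = 0.0000. V = [p*·0.0000 + (1−p*)·0.0000]/1.02 = 0.0000. B = V − Δ·S = 0.0000.
(1,1): S=156.8000. Δ = (V_up−V_dn)/(S_up−S_dn) = (175.6160−0.0000)/(175.6160−117.6000) = 3.0270. V = [p*·175.6160 + (1−p*)·0.0000]/1.02 = 125.6394. B = V − Δ·S = -348.9984.
(0,0): S=140.0000. Δ = (V_up−V_dn)/(S_up−S_dn) = (125.6394−0.0000)/(156.8000−105.0000) = 2.4255. V = [p*·125.6394 + (1−p*)·0.0000]/1.02 = 89.8851. B = V − Δ·S = -249.6809.
The time-0 hedge costs 89.8851, which is the no-arbitrage price.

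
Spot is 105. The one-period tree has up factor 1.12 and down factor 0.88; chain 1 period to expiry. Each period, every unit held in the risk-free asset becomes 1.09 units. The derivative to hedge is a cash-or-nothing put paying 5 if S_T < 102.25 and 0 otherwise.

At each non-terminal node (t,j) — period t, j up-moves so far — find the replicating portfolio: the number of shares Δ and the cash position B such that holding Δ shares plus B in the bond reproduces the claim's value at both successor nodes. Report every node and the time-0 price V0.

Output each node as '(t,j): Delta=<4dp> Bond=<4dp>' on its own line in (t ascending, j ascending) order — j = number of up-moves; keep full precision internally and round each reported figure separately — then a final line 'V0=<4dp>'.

The replicating-portfolio and risk-neutral prices coincide; use p* = (1.09−0.88)/(1.12−0.88) = 0.8750 for the latter.
At expiry t=1: V(1,0)=5.0000, V(1,1)=0.0000
Node (0,0) S=105.0000: V=(p*·0.0000+(1−p*)·5.0000)/1.09=0.5734; Δ=(0.0000−5.0000)/(117.6000−92.4000)=-0.1984; B=V−Δ·S=21.4067
Check: Δ(0,0)·S0 + B(0,0) = 0.5734 = V0.

(0,0): Delta=-0.1984 Bond=21.4067
V0=0.5734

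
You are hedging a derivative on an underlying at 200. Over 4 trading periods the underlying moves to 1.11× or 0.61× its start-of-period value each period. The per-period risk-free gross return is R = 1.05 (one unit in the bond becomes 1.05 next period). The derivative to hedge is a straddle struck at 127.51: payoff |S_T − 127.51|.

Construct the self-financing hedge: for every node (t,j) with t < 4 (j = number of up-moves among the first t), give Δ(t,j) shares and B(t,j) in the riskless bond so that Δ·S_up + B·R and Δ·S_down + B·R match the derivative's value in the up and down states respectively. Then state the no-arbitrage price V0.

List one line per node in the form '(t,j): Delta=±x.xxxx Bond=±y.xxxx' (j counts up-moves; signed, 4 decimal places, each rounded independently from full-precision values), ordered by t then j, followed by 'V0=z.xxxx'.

Risk-neutral probability p* = (R−d)/(u−d) = (1.05−0.61)/(1.11−0.61) = 0.8800.
Terminal values V(4,·): V(4,0)=99.8183, V(4,1)=77.1202, V(4,2)=35.8171, V(4,3)=39.3410, V(4,4)=176.1041
Node (3,0) S=45.3962: V=(p*·77.1202+(1−p*)·99.8183)/1.05=76.0419; Δ=(77.1202−99.8183)/(50.3898−27.6917)=-1.0000; B=V−Δ·S=121.4381
Node (3,1) S=82.6062: V=(p*·35.8171+(1−p*)·77.1202)/1.05=38.8319; Δ=(35.8171−77.1202)/(91.6929−50.3898)=-1.0000; B=V−Δ·S=121.4381
Node (3,2) S=150.3162: V=(p*·39.3410+(1−p*)·35.8171)/1.05=37.0649; Δ=(39.3410−35.8171)/(166.8510−91.6929)=0.0469; B=V−Δ·S=30.0171
Node (3,3) S=273.5262: V=(p*·176.1041+(1−p*)·39.3410)/1.05=152.0881; Δ=(176.1041−39.3410)/(303.6141−166.8510)=1.0000; B=V−Δ·S=-121.4381
Node (2,0) S=74.4200: V=(p*·38.8319+(1−p*)·76.0419)/1.05=41.2353; Δ=(38.8319−76.0419)/(82.6062−45.3962)=-1.0000; B=V−Δ·S=115.6553
Node (2,1) S=135.4200: V=(p*·37.0649+(1−p*)·38.8319)/1.05=35.5018; Δ=(37.0649−38.8319)/(150.3162−82.6062)=-0.0261; B=V−Δ·S=39.0359
Node (2,2) S=246.4200: V=(p*·152.0881+(1−p*)·37.0649)/1.05=131.7003; Δ=(152.0881−37.0649)/(273.5262−150.3162)=0.9336; B=V−Δ·S=-98.3462
Node (1,0) S=122.0000: V=(p*·35.5018+(1−p*)·41.2353)/1.05=34.4665; Δ=(35.5018−41.2353)/(135.4200−74.4200)=-0.0940; B=V−Δ·S=45.9335
Node (1,1) S=222.0000: V=(p*·131.7003+(1−p*)·35.5018)/1.05=114.4347; Δ=(131.7003−35.5018)/(246.4200−135.4200)=0.8667; B=V−Δ·S=-77.9622
Node (0,0) S=200.0000: V=(p*·114.4347+(1−p*)·34.4665)/1.05=99.8462; Δ=(114.4347−34.4665)/(222.0000−122.0000)=0.7997; B=V−Δ·S=-60.0902
Self-financing check: at every node Δ·S+B equals the discounted successor values.

(0,0): Delta=0.7997 Bond=-60.0902
(1,0): Delta=-0.0940 Bond=45.9335
(1,1): Delta=0.8667 Bond=-77.9622
(2,0): Delta=-1.0000 Bond=115.6553
(2,1): Delta=-0.0261 Bond=39.0359
(2,2): Delta=0.9336 Bond=-98.3462
(3,0): Delta=-1.0000 Bond=121.4381
(3,1): Delta=-1.0000 Bond=121.4381
(3,2): Delta=0.0469 Bond=30.0171
(3,3): Delta=1.0000 Bond=-121.4381
V0=99.8462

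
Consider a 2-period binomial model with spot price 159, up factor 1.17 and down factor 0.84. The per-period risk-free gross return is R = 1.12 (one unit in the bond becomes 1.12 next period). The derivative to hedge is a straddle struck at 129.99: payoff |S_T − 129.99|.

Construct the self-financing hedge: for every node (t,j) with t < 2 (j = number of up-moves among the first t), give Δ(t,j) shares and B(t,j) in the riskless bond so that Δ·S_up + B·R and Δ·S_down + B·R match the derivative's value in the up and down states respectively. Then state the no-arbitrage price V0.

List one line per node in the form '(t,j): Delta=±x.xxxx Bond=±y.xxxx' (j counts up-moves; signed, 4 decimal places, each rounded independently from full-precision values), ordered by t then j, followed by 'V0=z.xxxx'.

(0,0): Delta=0.9082 Bond=-88.3821
(1,0): Delta=0.1923 Bond=-3.3702
(1,1): Delta=1.0000 Bond=-116.0625
V0=56.0243

No-arbitrage ⇒ martingale measure with p* = (R−d)/(u−d) = 0.8485.
At expiry t=2: V(2,0)=17.7996, V(2,1)=26.2752, V(2,2)=87.6651
  t=1,j=0: stock 133.5600 → up 156.2652 (V=26.2752), down 112.1904 (V=17.7996). Price 22.3134; hedge Δ=0.1923, bond B=-3.3702.
  t=1,j=1: stock 186.0300 → up 217.6551 (V=87.6651), down 156.2652 (V=26.2752). Price 69.9675; hedge Δ=1.0000, bond B=-116.0625.
  t=0,j=0: stock 159.0000 → up 186.0300 (V=69.9675), down 133.5600 (V=22.3134). Price 56.0243; hedge Δ=0.9082, bond B=-88.3821.
Self-financing check: at every node Δ·S+B equals the discounted successor values.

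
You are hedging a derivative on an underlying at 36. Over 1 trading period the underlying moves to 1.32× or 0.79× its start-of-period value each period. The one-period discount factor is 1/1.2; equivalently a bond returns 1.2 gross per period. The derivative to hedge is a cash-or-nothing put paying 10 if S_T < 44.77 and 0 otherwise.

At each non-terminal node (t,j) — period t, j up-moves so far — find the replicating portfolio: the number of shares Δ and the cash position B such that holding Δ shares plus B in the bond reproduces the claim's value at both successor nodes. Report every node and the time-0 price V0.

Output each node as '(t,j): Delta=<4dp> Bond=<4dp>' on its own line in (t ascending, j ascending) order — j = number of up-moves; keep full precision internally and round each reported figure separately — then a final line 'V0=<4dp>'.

(0,0): Delta=-0.5241 Bond=20.7547
V0=1.8868

The replicating-portfolio and risk-neutral prices coincide; use p* = (1.2−0.79)/(1.32−0.79) = 0.7736 for the latter.
Payoff layer (t=1): V(1,0)=10.0000, V(1,1)=0.0000
(0,0): S=36.0000. Δ = (V_up−V_dn)/(S_up−S_dn) = (0.0000−10.0000)/(47.5200−28.4400) = -0.5241. V = [p*·0.0000 + (1−p*)·10.0000]/1.2 = 1.8868. B = V − Δ·S = 20.7547.
Root portfolio cost Δ·36+B reproduces V0=1.8868.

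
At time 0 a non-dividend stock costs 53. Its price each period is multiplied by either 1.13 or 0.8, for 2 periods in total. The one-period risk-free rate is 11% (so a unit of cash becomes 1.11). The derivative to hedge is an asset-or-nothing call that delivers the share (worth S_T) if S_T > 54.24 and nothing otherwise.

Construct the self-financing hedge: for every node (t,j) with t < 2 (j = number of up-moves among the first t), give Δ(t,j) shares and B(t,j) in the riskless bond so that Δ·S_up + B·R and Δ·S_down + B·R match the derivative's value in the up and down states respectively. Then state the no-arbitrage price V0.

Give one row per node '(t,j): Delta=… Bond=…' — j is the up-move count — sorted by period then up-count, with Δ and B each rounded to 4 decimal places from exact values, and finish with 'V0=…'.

(0,0): Delta=3.2747 Bond=-125.0865
(1,0): Delta=0.0000 Bond=0.0000
(1,1): Delta=3.4242 Bond=-147.8039
V0=48.4710

Under the risk-neutral measure, an up-move has probability p* = (R−d)/(u−d) = 0.9394 and values discount at R = 1.11.
Terminal payoffs: V(2,0)=0.0000, V(2,1)=0.0000, V(2,2)=67.6757
(1,0): S=42.4000. Δ = (V_up−V_dn)/(S_up−S_dn) = (0.0000−0.0000)/(47.9120−33.9200) = 0.0000. V = [p*·0.0000 + (1−p*)·0.0000]/1.11 = 0.0000. B = V − Δ·S = 0.0000.
(1,1): S=59.8900. Δ = (V_up−V_dn)/(S_up−S_dn) = (67.6757−0.0000)/(67.6757−47.9120) = 3.4242. V = [p*·67.6757 + (1−p*)·0.0000]/1.11 = 57.2740. B = V − Δ·S = -147.8039.
(0,0): S=53.0000. Δ = (V_up−V_dn)/(S_up−S_dn) = (57.2740−0.0000)/(59.8900−42.4000) = 3.2747. V = [p*·57.2740 + (1−p*)·0.0000]/1.11 = 48.4710. B = V − Δ·S = -125.0865.
Root portfolio cost Δ·53+B reproduces V0=48.4710.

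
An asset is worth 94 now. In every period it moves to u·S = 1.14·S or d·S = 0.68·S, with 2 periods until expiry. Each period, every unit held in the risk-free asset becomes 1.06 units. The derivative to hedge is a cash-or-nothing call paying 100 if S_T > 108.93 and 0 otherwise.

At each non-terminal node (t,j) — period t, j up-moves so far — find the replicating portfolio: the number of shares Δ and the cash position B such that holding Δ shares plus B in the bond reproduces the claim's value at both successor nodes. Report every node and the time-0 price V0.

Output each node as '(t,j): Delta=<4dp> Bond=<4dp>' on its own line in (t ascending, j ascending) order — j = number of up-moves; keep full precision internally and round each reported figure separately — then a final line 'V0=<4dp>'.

(0,0): Delta=1.8023 Bond=-108.6839
(1,0): Delta=0.0000 Bond=0.0000
(1,1): Delta=2.0287 Bond=-139.4586
V0=60.7351

Since d<R<u, set p* = (R−d)/(u−d) = 0.8261; price each node as the discounted p*-expectation of its children.
Terminal payoffs: V(2,0)=0.0000, V(2,1)=0.0000, V(2,2)=100.0000
  t=1,j=0: stock 63.9200 → up 72.8688 (V=0.0000), down 43.4656 (V=0.0000). Price 0.0000; hedge Δ=0.0000, bond B=0.0000.
  t=1,j=1: stock 107.1600 → up 122.1624 (V=100.0000), down 72.8688 (V=0.0000). Price 77.9327; hedge Δ=2.0287, bond B=-139.4586.
  t=0,j=0: stock 94.0000 → up 107.1600 (V=77.9327), down 63.9200 (V=0.0000). Price 60.7351; hedge Δ=1.8023, bond B=-108.6839.
The time-0 hedge costs 60.7351, which is the no-arbitrage price.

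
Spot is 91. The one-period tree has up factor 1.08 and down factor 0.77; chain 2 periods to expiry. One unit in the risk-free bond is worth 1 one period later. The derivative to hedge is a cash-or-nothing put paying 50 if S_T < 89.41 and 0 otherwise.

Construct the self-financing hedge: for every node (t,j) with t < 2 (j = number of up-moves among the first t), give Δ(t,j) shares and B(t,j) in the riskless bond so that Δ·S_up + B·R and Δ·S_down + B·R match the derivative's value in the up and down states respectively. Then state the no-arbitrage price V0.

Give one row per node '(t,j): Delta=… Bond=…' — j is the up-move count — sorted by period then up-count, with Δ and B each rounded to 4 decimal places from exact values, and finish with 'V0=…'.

(0,0): Delta=-1.3150 Bond=142.1436
(1,0): Delta=0.0000 Bond=50.0000
(1,1): Delta=-1.6411 Bond=174.1935
V0=22.4766

Under the risk-neutral measure, an up-move has probability p* = (R−d)/(u−d) = 0.7419 and values discount at R = 1.
Terminal values V(2,·): V(2,0)=50.0000, V(2,1)=50.0000, V(2,2)=0.0000
  t=1,j=0: stock 70.0700 → up 75.6756 (V=50.0000), down 53.9539 (V=50.0000). Price 50.0000; hedge Δ=0.0000, bond B=50.0000.
  t=1,j=1: stock 98.2800 → up 106.1424 (V=0.0000), down 75.6756 (V=50.0000). Price 12.9032; hedge Δ=-1.6411, bond B=174.1935.
  t=0,j=0: stock 91.0000 → up 98.2800 (V=12.9032), down 70.0700 (V=50.0000). Price 22.4766; hedge Δ=-1.3150, bond B=142.1436.
Root portfolio cost Δ·91+B reproduces V0=22.4766.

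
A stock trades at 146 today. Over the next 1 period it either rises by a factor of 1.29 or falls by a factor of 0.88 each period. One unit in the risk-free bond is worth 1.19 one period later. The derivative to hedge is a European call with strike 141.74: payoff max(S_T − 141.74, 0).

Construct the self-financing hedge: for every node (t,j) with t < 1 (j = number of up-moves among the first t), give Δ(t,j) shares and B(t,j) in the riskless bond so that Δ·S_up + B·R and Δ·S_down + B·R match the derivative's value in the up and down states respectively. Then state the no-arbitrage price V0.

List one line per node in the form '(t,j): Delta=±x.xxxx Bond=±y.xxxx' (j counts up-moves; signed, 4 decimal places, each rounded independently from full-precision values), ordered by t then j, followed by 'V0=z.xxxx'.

(0,0): Delta=0.7785 Bond=-84.0500
V0=29.6085

Since d<R<u, set p* = (R−d)/(u−d) = 0.7561; price each node as the discounted p*-expectation of its children.
Terminal payoffs: V(1,0)=0.0000, V(1,1)=46.6000
(0,0): S=146.0000. Δ = (V_up−V_dn)/(S_up−S_dn) = (46.6000−0.0000)/(188.3400−128.4800) = 0.7785. V = [p*·46.6000 + (1−p*)·0.0000]/1.19 = 29.6085. B = V − Δ·S = -84.0500.
Root portfolio cost Δ·146+B reproduces V0=29.6085.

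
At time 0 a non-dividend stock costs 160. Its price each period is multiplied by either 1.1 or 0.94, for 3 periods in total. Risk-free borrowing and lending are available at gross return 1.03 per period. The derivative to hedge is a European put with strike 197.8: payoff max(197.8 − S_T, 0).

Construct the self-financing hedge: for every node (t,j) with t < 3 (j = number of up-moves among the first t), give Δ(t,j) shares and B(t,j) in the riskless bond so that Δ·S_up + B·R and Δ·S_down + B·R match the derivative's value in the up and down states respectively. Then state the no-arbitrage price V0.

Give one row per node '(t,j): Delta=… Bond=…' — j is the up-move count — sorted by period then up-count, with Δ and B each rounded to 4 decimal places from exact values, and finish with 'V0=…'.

(0,0): Delta=-0.8234 Bond=155.2257
(1,0): Delta=-1.0000 Bond=186.4455
(1,1): Delta=-0.7060 Bond=139.2223
(2,0): Delta=-1.0000 Bond=192.0388
(2,1): Delta=-1.0000 Bond=192.0388
(2,2): Delta=-0.5106 Bond=105.5680
V0=23.4842

No-arbitrage ⇒ martingale measure with p* = (R−d)/(u−d) = 0.5625.
Terminal payoffs: V(3,0)=64.9066, V(3,1)=42.2864, V(3,2)=15.8160, V(3,3)=0.0000
Node (2,0) S=141.3760: V=(p*·42.2864+(1−p*)·64.9066)/1.03=50.6628; Δ=(42.2864−64.9066)/(155.5136−132.8934)=-1.0000; B=V−Δ·S=192.0388
Node (2,1) S=165.4400: V=(p*·15.8160+(1−p*)·42.2864)/1.03=26.5988; Δ=(15.8160−42.2864)/(181.9840−155.5136)=-1.0000; B=V−Δ·S=192.0388
Node (2,2) S=193.6000: V=(p*·0.0000+(1−p*)·15.8160)/1.03=6.7180; Δ=(0.0000−15.8160)/(212.9600−181.9840)=-0.5106; B=V−Δ·S=105.5680
Node (1,0) S=150.4000: V=(p*·26.5988+(1−p*)·50.6628)/1.03=36.0455; Δ=(26.5988−50.6628)/(165.4400−141.3760)=-1.0000; B=V−Δ·S=186.4455
Node (1,1) S=176.0000: V=(p*·6.7180+(1−p*)·26.5988)/1.03=14.9668; Δ=(6.7180−26.5988)/(193.6000−165.4400)=-0.7060; B=V−Δ·S=139.2223
Node (0,0) S=160.0000: V=(p*·14.9668+(1−p*)·36.0455)/1.03=23.4842; Δ=(14.9668−36.0455)/(176.0000−150.4000)=-0.8234; B=V−Δ·S=155.2257
The time-0 hedge costs 23.4842, which is the no-arbitrage price.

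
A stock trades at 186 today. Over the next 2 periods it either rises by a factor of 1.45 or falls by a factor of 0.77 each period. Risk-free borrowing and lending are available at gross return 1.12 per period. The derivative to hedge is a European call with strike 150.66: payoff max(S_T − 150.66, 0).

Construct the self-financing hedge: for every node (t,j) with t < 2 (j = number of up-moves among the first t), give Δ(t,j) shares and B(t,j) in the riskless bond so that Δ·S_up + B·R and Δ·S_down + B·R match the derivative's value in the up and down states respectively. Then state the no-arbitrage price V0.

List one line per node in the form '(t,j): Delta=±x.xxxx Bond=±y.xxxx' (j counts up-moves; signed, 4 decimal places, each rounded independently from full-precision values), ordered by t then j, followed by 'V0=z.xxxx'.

Under the risk-neutral measure, an up-move has probability p* = (R−d)/(u−d) = 0.5147 and values discount at R = 1.12.
At expiry t=2: V(2,0)=0.0000, V(2,1)=57.0090, V(2,2)=240.4050
(1,0): S=143.2200. Δ = (V_up−V_dn)/(S_up−S_dn) = (57.0090−0.0000)/(207.6690−110.2794) = 0.5854. V = [p*·57.0090 + (1−p*)·0.0000]/1.12 = 26.1990. B = V − Δ·S = -57.6378.
(1,1): S=269.7000. Δ = (V_up−V_dn)/(S_up−S_dn) = (240.4050−57.0090)/(391.0650−207.6690) = 1.0000. V = [p*·240.4050 + (1−p*)·57.0090]/1.12 = 135.1821. B = V − Δ·S = -134.5179.
(0,0): S=186.0000. Δ = (V_up−V_dn)/(S_up−S_dn) = (135.1821−26.1990)/(269.7000−143.2200) = 0.8617. V = [p*·135.1821 + (1−p*)·26.1990]/1.12 = 73.4761. B = V − Δ·S = -86.7932.
Check: Δ(0,0)·S0 + B(0,0) = 73.4761 = V0.

(0,0): Delta=0.8617 Bond=-86.7932
(1,0): Delta=0.5854 Bond=-57.6378
(1,1): Delta=1.0000 Bond=-134.5179
V0=73.4761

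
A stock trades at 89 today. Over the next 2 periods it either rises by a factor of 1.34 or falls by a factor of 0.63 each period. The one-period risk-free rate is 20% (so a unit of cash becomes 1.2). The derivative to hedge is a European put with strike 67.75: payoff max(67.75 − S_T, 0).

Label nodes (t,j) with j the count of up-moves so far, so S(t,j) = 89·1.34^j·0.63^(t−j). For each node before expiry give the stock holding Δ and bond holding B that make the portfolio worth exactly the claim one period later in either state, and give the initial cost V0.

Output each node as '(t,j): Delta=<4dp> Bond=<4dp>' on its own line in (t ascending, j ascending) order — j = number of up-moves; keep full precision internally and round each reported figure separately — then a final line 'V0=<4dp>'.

(0,0): Delta=-0.0843 Bond=8.3800
(1,0): Delta=-0.8145 Bond=50.9985
(1,1): Delta=0.0000 Bond=0.0000
V0=0.8755

Risk-neutral probability p* = (R−d)/(u−d) = (1.2−0.63)/(1.34−0.63) = 0.8028.
At expiry t=2: V(2,0)=32.4259, V(2,1)=0.0000, V(2,2)=0.0000
Node (1,0) S=56.0700: V=(p*·0.0000+(1−p*)·32.4259)/1.2=5.3282; Δ=(0.0000−32.4259)/(75.1338−35.3241)=-0.8145; B=V−Δ·S=50.9985
Node (1,1) S=119.2600: V=(p*·0.0000+(1−p*)·0.0000)/1.2=0.0000; Δ=(0.0000−0.0000)/(159.8084−75.1338)=0.0000; B=V−Δ·S=0.0000
Node (0,0) S=89.0000: V=(p*·0.0000+(1−p*)·5.3282)/1.2=0.8755; Δ=(0.0000−5.3282)/(119.2600−56.0700)=-0.0843; B=V−Δ·S=8.3800
Self-financing check: at every node Δ·S+B equals the discounted successor values.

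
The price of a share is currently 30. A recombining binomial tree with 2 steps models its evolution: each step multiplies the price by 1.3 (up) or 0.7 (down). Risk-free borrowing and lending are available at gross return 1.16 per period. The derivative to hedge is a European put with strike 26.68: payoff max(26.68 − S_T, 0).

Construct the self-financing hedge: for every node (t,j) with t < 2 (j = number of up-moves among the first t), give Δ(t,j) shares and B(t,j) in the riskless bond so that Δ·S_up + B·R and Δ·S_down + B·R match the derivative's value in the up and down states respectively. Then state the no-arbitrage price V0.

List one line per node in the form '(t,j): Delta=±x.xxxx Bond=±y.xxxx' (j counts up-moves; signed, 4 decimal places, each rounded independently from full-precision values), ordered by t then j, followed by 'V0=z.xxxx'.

Under the risk-neutral measure, an up-move has probability p* = (R−d)/(u−d) = 0.7667 and values discount at R = 1.16.
Terminal payoffs: V(2,0)=11.9800, V(2,1)=0.0000, V(2,2)=0.0000
(1,0): S=21.0000. Δ = (V_up−V_dn)/(S_up−S_dn) = (0.0000−11.9800)/(27.3000−14.7000) = -0.9508. V = [p*·0.0000 + (1−p*)·11.9800]/1.16 = 2.4098. B = V − Δ·S = 22.3764.
(1,1): S=39.0000. Δ = (V_up−V_dn)/(S_up−S_dn) = (0.0000−0.0000)/(50.7000−27.3000) = 0.0000. V = [p*·0.0000 + (1−p*)·0.0000]/1.16 = 0.0000. B = V − Δ·S = 0.0000.
(0,0): S=30.0000. Δ = (V_up−V_dn)/(S_up−S_dn) = (0.0000−2.4098)/(39.0000−21.0000) = -0.1339. V = [p*·0.0000 + (1−p*)·2.4098]/1.16 = 0.4847. B = V − Δ·S = 4.5010.
Each (Δ,B) replicates both successor values, so the strategy is self-financing and V0 is arbitrage-free.

(0,0): Delta=-0.1339 Bond=4.5010
(1,0): Delta=-0.9508 Bond=22.3764
(1,1): Delta=0.0000 Bond=0.0000
V0=0.4847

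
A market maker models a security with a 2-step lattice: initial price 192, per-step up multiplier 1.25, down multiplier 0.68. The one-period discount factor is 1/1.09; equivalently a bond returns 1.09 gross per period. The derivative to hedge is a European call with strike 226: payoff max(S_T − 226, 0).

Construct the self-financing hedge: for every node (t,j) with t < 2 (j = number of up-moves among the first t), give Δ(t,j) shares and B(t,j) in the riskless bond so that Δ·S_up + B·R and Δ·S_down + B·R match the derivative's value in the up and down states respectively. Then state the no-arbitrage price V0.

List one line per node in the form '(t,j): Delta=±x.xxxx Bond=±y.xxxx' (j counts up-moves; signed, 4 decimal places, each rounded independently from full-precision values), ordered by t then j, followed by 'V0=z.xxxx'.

(0,0): Delta=0.4462 Bond=-53.4468
(1,0): Delta=0.0000 Bond=0.0000
(1,1): Delta=0.5409 Bond=-80.9915
V0=32.2253

The replicating-portfolio and risk-neutral prices coincide; use p* = (1.09−0.68)/(1.25−0.68) = 0.7193 for the latter.
At expiry t=2: V(2,0)=0.0000, V(2,1)=0.0000, V(2,2)=74.0000
(1,0): S=130.5600. Δ = (V_up−V_dn)/(S_up−S_dn) = (0.0000−0.0000)/(163.2000−88.7808) = 0.0000. V = [p*·0.0000 + (1−p*)·0.0000]/1.09 = 0.0000. B = V − Δ·S = 0.0000.
(1,1): S=240.0000. Δ = (V_up−V_dn)/(S_up−S_dn) = (74.0000−0.0000)/(300.0000−163.2000) = 0.5409. V = [p*·74.0000 + (1−p*)·0.0000]/1.09 = 48.8331. B = V − Δ·S = -80.9915.
(0,0): S=192.0000. Δ = (V_up−V_dn)/(S_up−S_dn) = (48.8331−0.0000)/(240.0000−130.5600) = 0.4462. V = [p*·48.8331 + (1−p*)·0.0000]/1.09 = 32.2253. B = V − Δ·S = -53.4468.
Each (Δ,B) replicates both successor values, so the strategy is self-financing and V0 is arbitrage-free.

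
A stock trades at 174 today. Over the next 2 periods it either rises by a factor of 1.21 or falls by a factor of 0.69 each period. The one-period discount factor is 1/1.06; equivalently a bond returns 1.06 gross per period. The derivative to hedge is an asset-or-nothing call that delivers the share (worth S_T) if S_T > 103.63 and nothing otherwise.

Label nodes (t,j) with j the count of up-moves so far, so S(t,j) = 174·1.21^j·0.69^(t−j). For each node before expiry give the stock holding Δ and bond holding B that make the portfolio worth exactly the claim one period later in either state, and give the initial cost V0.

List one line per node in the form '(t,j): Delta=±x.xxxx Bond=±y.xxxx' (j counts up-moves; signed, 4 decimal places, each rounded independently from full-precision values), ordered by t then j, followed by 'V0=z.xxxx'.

Under the risk-neutral measure, an up-move has probability p* = (R−d)/(u−d) = 0.7115 and values discount at R = 1.06.
Payoff layer (t=2): V(2,0)=0.0000, V(2,1)=145.2726, V(2,2)=254.7534
  t=1,j=0: stock 120.0600 → up 145.2726 (V=145.2726), down 82.8414 (V=0.0000). Price 97.5161; hedge Δ=2.3269, bond B=-181.8543.
  t=1,j=1: stock 210.5400 → up 254.7534 (V=254.7534), down 145.2726 (V=145.2726). Price 210.5400; hedge Δ=1.0000, bond B=0.0000.
  t=0,j=0: stock 174.0000 → up 210.5400 (V=210.5400), down 120.0600 (V=97.5161). Price 167.8650; hedge Δ=1.2492, bond B=-49.4887.
The time-0 hedge costs 167.8650, which is the no-arbitrage price.

(0,0): Delta=1.2492 Bond=-49.4887
(1,0): Delta=2.3269 Bond=-181.8543
(1,1): Delta=1.0000 Bond=0.0000
V0=167.8650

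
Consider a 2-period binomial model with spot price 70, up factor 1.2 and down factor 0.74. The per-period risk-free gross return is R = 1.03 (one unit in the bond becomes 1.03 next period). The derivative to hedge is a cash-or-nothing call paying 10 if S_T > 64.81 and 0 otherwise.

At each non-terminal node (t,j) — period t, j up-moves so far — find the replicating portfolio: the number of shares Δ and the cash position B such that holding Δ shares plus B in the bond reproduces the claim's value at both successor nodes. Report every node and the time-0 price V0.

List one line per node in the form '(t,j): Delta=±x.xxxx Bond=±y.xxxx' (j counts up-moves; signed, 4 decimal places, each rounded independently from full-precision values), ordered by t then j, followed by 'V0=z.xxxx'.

No-arbitrage ⇒ martingale measure with p* = (R−d)/(u−d) = 0.6304.
Terminal values V(2,·): V(2,0)=0.0000, V(2,1)=0.0000, V(2,2)=10.0000
Node (1,0) S=51.8000: V=(p*·0.0000+(1−p*)·0.0000)/1.03=0.0000; Δ=(0.0000−0.0000)/(62.1600−38.3320)=0.0000; B=V−Δ·S=0.0000
Node (1,1) S=84.0000: V=(p*·10.0000+(1−p*)·0.0000)/1.03=6.1207; Δ=(10.0000−0.0000)/(100.8000−62.1600)=0.2588; B=V−Δ·S=-15.6184
Node (0,0) S=70.0000: V=(p*·6.1207+(1−p*)·0.0000)/1.03=3.7463; Δ=(6.1207−0.0000)/(84.0000−51.8000)=0.1901; B=V−Δ·S=-9.5596
Self-financing check: at every node Δ·S+B equals the discounted successor values.

(0,0): Delta=0.1901 Bond=-9.5596
(1,0): Delta=0.0000 Bond=0.0000
(1,1): Delta=0.2588 Bond=-15.6184
V0=3.7463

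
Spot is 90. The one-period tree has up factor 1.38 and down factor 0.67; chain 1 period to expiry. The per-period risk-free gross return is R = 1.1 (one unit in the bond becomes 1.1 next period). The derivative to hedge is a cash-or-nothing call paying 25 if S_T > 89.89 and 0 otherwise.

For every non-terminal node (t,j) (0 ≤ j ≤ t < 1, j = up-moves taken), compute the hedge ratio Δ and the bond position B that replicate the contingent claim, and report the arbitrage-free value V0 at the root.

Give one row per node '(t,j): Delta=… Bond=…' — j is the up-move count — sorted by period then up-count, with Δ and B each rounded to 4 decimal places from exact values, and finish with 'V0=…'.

Risk-neutral probability p* = (R−d)/(u−d) = (1.1−0.67)/(1.38−0.67) = 0.6056.
At expiry t=1: V(1,0)=0.0000, V(1,1)=25.0000
  t=0,j=0: stock 90.0000 → up 124.2000 (V=25.0000), down 60.3000 (V=0.0000). Price 13.7644; hedge Δ=0.3912, bond B=-21.4469.
The time-0 hedge costs 13.7644, which is the no-arbitrage price.

(0,0): Delta=0.3912 Bond=-21.4469
V0=13.7644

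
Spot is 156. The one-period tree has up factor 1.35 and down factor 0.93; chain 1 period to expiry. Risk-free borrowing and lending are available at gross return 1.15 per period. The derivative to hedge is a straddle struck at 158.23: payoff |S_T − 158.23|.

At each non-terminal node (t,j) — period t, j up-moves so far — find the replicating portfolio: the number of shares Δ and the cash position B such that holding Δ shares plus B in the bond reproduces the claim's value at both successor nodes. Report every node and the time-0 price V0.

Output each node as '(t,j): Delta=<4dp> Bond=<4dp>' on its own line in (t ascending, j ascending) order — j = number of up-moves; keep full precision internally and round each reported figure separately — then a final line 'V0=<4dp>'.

The replicating-portfolio and risk-neutral prices coincide; use p* = (1.15−0.93)/(1.35−0.93) = 0.5238 for the latter.
At expiry t=1: V(1,0)=13.1500, V(1,1)=52.3700
(0,0): S=156.0000. Δ = (V_up−V_dn)/(S_up−S_dn) = (52.3700−13.1500)/(210.6000−145.0800) = 0.5986. V = [p*·52.3700 + (1−p*)·13.1500]/1.15 = 29.2990. B = V − Δ·S = -64.0820.
Self-financing check: at every node Δ·S+B equals the discounted successor values.

(0,0): Delta=0.5986 Bond=-64.0820
V0=29.2990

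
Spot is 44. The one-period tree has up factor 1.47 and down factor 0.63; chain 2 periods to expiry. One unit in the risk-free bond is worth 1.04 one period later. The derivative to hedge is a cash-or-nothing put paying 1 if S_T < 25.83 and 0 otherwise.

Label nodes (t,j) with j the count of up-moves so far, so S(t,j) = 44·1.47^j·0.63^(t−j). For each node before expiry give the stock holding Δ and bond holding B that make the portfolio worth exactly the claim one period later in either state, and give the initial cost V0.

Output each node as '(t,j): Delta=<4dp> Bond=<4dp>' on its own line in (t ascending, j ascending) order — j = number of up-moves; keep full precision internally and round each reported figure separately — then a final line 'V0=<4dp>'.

(0,0): Delta=-0.0133 Bond=0.8282
(1,0): Delta=-0.0429 Bond=1.6827
(1,1): Delta=0.0000 Bond=0.0000
V0=0.2423

Under the risk-neutral measure, an up-move has probability p* = (R−d)/(u−d) = 0.4881 and values discount at R = 1.04.
Terminal values V(2,·): V(2,0)=1.0000, V(2,1)=0.0000, V(2,2)=0.0000
(1,0): S=27.7200. Δ = (V_up−V_dn)/(S_up−S_dn) = (0.0000−1.0000)/(40.7484−17.4636) = -0.0429. V = [p*·0.0000 + (1−p*)·1.0000]/1.04 = 0.4922. B = V − Δ·S = 1.6827.
(1,1): S=64.6800. Δ = (V_up−V_dn)/(S_up−S_dn) = (0.0000−0.0000)/(95.0796−40.7484) = 0.0000. V = [p*·0.0000 + (1−p*)·0.0000]/1.04 = 0.0000. B = V − Δ·S = 0.0000.
(0,0): S=44.0000. Δ = (V_up−V_dn)/(S_up−S_dn) = (0.0000−0.4922)/(64.6800−27.7200) = -0.0133. V = [p*·0.0000 + (1−p*)·0.4922]/1.04 = 0.2423. B = V − Δ·S = 0.8282.
Self-financing check: at every node Δ·S+B equals the discounted successor values.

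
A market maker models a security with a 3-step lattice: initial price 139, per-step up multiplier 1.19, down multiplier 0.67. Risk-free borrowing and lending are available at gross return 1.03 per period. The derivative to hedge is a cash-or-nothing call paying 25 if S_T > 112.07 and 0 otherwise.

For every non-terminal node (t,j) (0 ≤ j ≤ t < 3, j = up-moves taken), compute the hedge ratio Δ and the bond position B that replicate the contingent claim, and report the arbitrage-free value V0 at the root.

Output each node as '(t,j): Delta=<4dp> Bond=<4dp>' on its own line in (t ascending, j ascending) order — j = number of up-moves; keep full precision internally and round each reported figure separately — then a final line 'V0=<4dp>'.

The replicating-portfolio and risk-neutral prices coincide; use p* = (1.03−0.67)/(1.19−0.67) = 0.6923 for the latter.
Terminal values V(3,·): V(3,0)=0.0000, V(3,1)=0.0000, V(3,2)=25.0000, V(3,3)=25.0000
(2,0): S=62.3971. Δ = (V_up−V_dn)/(S_up−S_dn) = (0.0000−0.0000)/(74.2525−41.8061) = 0.0000. V = [p*·0.0000 + (1−p*)·0.0000]/1.03 = 0.0000. B = V − Δ·S = 0.0000.
(2,1): S=110.8247. Δ = (V_up−V_dn)/(S_up−S_dn) = (25.0000−0.0000)/(131.8814−74.2525) = 0.4338. V = [p*·25.0000 + (1−p*)·0.0000]/1.03 = 16.8036. B = V − Δ·S = -31.2733.
(2,2): S=196.8379. Δ = (V_up−V_dn)/(S_up−S_dn) = (25.0000−25.0000)/(234.2371−131.8814) = 0.0000. V = [p*·25.0000 + (1−p*)·25.0000]/1.03 = 24.2718. B = V − Δ·S = 24.2718.
(1,0): S=93.1300. Δ = (V_up−V_dn)/(S_up−S_dn) = (16.8036−0.0000)/(110.8247−62.3971) = 0.3470. V = [p*·16.8036 + (1−p*)·0.0000]/1.03 = 11.2944. B = V − Δ·S = -21.0202.
(1,1): S=165.4100. Δ = (V_up−V_dn)/(S_up−S_dn) = (24.2718−16.8036)/(196.8379−110.8247) = 0.0868. V = [p*·24.2718 + (1−p*)·16.8036]/1.03 = 21.3339. B = V − Δ·S = 6.9719.
(0,0): S=139.0000. Δ = (V_up−V_dn)/(S_up−S_dn) = (21.3339−11.2944)/(165.4100−93.1300) = 0.1389. V = [p*·21.3339 + (1−p*)·11.2944]/1.03 = 17.7134. B = V − Δ·S = -1.5933.
The time-0 hedge costs 17.7134, which is the no-arbitrage price.

(0,0): Delta=0.1389 Bond=-1.5933
(1,0): Delta=0.3470 Bond=-21.0202
(1,1): Delta=0.0868 Bond=6.9719
(2,0): Delta=0.0000 Bond=0.0000
(2,1): Delta=0.4338 Bond=-31.2733
(2,2): Delta=0.0000 Bond=24.2718
V0=17.7134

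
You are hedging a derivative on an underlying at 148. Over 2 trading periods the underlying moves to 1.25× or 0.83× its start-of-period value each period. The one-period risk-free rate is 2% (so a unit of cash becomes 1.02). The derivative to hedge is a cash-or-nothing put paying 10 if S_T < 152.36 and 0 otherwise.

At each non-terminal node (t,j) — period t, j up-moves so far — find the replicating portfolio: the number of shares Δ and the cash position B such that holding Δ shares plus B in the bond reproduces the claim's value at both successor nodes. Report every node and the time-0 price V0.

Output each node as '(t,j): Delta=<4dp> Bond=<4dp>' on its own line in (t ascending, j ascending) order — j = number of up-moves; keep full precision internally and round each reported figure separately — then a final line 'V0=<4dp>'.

(0,0): Delta=-0.0864 Bond=15.6653
(1,0): Delta=-0.1938 Bond=29.1783
(1,1): Delta=0.0000 Bond=0.0000
V0=2.8824

No-arbitrage ⇒ martingale measure with p* = (R−d)/(u−d) = 0.4524.
Terminal values V(2,·): V(2,0)=10.0000, V(2,1)=0.0000, V(2,2)=0.0000
(1,0): S=122.8400. Δ = (V_up−V_dn)/(S_up−S_dn) = (0.0000−10.0000)/(153.5500−101.9572) = -0.1938. V = [p*·0.0000 + (1−p*)·10.0000]/1.02 = 5.3688. B = V − Δ·S = 29.1783.
(1,1): S=185.0000. Δ = (V_up−V_dn)/(S_up−S_dn) = (0.0000−0.0000)/(231.2500−153.5500) = 0.0000. V = [p*·0.0000 + (1−p*)·0.0000]/1.02 = 0.0000. B = V − Δ·S = 0.0000.
(0,0): S=148.0000. Δ = (V_up−V_dn)/(S_up−S_dn) = (0.0000−5.3688)/(185.0000−122.8400) = -0.0864. V = [p*·0.0000 + (1−p*)·5.3688]/1.02 = 2.8824. B = V − Δ·S = 15.6653.
Self-financing check: at every node Δ·S+B equals the discounted successor values.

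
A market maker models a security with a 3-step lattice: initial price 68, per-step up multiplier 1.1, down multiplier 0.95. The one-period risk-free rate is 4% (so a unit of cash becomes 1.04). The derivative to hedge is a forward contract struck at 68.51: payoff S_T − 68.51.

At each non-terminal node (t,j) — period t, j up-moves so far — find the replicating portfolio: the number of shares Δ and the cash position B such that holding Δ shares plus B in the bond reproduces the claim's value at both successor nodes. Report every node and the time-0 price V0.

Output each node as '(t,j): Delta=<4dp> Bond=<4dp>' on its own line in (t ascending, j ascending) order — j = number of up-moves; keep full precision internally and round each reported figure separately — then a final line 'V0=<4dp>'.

Under the risk-neutral measure, an up-move has probability p* = (R−d)/(u−d) = 0.6000 and values discount at R = 1.04.
Terminal values V(3,·): V(3,0)=-10.2085, V(3,1)=-1.0030, V(3,2)=9.6560, V(3,3)=21.9980
(2,0): S=61.3700. Δ = (V_up−V_dn)/(S_up−S_dn) = (-1.0030−-10.2085)/(67.5070−58.3015) = 1.0000. V = [p*·-1.0030 + (1−p*)·-10.2085]/1.04 = -4.5050. B = V − Δ·S = -65.8750.
(2,1): S=71.0600. Δ = (V_up−V_dn)/(S_up−S_dn) = (9.6560−-1.0030)/(78.1660−67.5070) = 1.0000. V = [p*·9.6560 + (1−p*)·-1.0030]/1.04 = 5.1850. B = V − Δ·S = -65.8750.
(2,2): S=82.2800. Δ = (V_up−V_dn)/(S_up−S_dn) = (21.9980−9.6560)/(90.5080−78.1660) = 1.0000. V = [p*·21.9980 + (1−p*)·9.6560]/1.04 = 16.4050. B = V − Δ·S = -65.8750.
(1,0): S=64.6000. Δ = (V_up−V_dn)/(S_up−S_dn) = (5.1850−-4.5050)/(71.0600−61.3700) = 1.0000. V = [p*·5.1850 + (1−p*)·-4.5050]/1.04 = 1.2587. B = V − Δ·S = -63.3413.
(1,1): S=74.8000. Δ = (V_up−V_dn)/(S_up−S_dn) = (16.4050−5.1850)/(82.2800−71.0600) = 1.0000. V = [p*·16.4050 + (1−p*)·5.1850]/1.04 = 11.4587. B = V − Δ·S = -63.3413.
(0,0): S=68.0000. Δ = (V_up−V_dn)/(S_up−S_dn) = (11.4587−1.2587)/(74.8000−64.6000) = 1.0000. V = [p*·11.4587 + (1−p*)·1.2587]/1.04 = 7.0949. B = V − Δ·S = -60.9051.
The time-0 hedge costs 7.0949, which is the no-arbitrage price.

(0,0): Delta=1.0000 Bond=-60.9051
(1,0): Delta=1.0000 Bond=-63.3413
(1,1): Delta=1.0000 Bond=-63.3413
(2,0): Delta=1.0000 Bond=-65.8750
(2,1): Delta=1.0000 Bond=-65.8750
(2,2): Delta=1.0000 Bond=-65.8750
V0=7.0949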